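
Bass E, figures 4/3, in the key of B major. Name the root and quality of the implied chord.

The figures 4/3 indicate a seventh chord in second inversion.
In second inversion the root lies a fourth above the bass: a fourth above E in B major is A#.
The chord tones are E, G#, A#, C#, giving A# half-diminished seventh.

A# half-diminished seventh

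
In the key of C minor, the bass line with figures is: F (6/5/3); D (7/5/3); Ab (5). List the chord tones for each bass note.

F (6/5/3): F, Ab, C, D.
D (7/5/3): D, F, Ab, C.
Ab (5/3): Ab, C, Eb.

F, Ab, C, D | D, F, Ab, C | Ab, C, Eb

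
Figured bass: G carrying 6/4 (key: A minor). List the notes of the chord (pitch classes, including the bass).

A fourth above G in this key is C.
A sixth above G in this key is E.
Together with the bass G, this spells C major in second inversion.

G, C, E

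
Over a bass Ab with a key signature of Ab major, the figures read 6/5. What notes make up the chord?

Ab, C, Eb, F

The written figures 6/5 are shorthand for 6/5/3: the 3 is implied.
A third above Ab in this key is C.
A fifth above Ab in this key is Eb.
A sixth above Ab in this key is F.
Together with the bass Ab, this spells F minor seventh in first inversion.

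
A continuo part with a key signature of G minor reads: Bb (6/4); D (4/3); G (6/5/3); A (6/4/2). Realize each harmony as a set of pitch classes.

Bb (6/4): Bb, Eb, G.
D (6/4/3): D, F, G, Bb.
G (6/5/3): G, Bb, D, Eb.
A (6/4/2): A, Bb, D, F.

Bb, Eb, G | D, F, G, Bb | G, Bb, D, Eb | A, Bb, D, F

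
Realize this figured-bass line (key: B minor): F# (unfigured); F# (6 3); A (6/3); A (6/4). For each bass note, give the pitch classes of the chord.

F#, A, C# | F#, A, D | A, C#, F# | A, D, F#

F# (5/3): F#, A, C#.
F# (6/3): F#, A, D.
A (6/3): A, C#, F#.
A (6/4): A, D, F#.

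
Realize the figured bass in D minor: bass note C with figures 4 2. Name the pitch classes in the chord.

C, D, F, A

The written figures 4 2 are shorthand for 6/4/2: the 6 is implied.
A second above C in this key is D.
A fourth above C in this key is F.
A sixth above C in this key is A.
Together with the bass C, this spells D minor seventh in third inversion.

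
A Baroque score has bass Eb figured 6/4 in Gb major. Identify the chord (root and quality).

The figures 6/4 indicate a triad in second inversion.
In second inversion the root lies a fourth above the bass: a fourth above Eb in Gb major is Ab.
The chord tones are Eb, Ab, Cb, giving Ab minor.

Ab minor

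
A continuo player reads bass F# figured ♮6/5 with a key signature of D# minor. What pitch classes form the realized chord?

F#, A#, C#, D

The written figures ♮6/5 are shorthand for 6/5/3: the 3 is implied.
A third above F# in this key is A#.
A fifth above F# in this key is C#.
A sixth above F# in this key is D#, made natural (D) by the ♮ figure.
Together with the bass F#, this spells D augmented major seventh in first inversion.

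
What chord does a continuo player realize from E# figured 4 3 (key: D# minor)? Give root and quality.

A# minor seventh

The figures 4 3 indicate a seventh chord in second inversion.
In second inversion the root lies a fourth above the bass: a fourth above E# in D# minor is A#.
The chord tones are E#, G#, A#, C#, giving A# minor seventh.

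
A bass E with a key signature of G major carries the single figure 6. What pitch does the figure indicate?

Counting 5 letter steps above E lands on C; in G major, that letter is C.

C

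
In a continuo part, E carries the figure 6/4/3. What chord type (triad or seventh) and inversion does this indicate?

Intervals of 6/4/3 above the bass form a seventh chord; the bass is the fifth, so this is second inversion.

seventh chord, second inversion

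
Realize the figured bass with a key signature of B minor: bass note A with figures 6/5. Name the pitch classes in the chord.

The written figures 6/5 are shorthand for 6/5/3: the 3 is implied.
A third above A in this key is C#.
A fifth above A in this key is E.
A sixth above A in this key is F#.
Together with the bass A, this spells F# minor seventh in first inversion.

A, C#, E, F#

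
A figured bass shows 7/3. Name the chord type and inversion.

seventh chord, root position

7/3 is shorthand for 7/5/3.
Intervals of 7/5/3 above the bass form a seventh chord; the bass is the root, so this is root position.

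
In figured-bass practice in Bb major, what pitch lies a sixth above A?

Counting 5 letter steps above A lands on F; in Bb major, that letter is F.

F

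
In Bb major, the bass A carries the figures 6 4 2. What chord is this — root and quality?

Bb major seventh

The figures 6 4 2 indicate a seventh chord in third inversion.
In third inversion the root lies a second above the bass: a second above A in Bb major is Bb.
The chord tones are A, Bb, D, F, giving Bb major seventh.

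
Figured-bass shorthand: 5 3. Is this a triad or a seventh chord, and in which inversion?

Intervals of 5/3 above the bass form a triad; the bass is the root, so this is root position.

triad, root position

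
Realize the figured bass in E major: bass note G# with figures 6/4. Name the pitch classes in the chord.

G#, C#, E

A fourth above G# in this key is C#.
A sixth above G# in this key is E.
Together with the bass G#, this spells C# minor in second inversion.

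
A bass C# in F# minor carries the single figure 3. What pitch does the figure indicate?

Counting 2 letter steps above C# lands on E; in F# minor, that letter is E.

E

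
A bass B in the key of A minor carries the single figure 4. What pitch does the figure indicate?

Counting 3 letter steps above B lands on E; in A minor, that letter is E.

E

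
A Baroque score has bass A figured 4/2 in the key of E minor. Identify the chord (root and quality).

The figures 4/2 indicate a seventh chord in third inversion.
In third inversion the root lies a second above the bass: a second above A in E minor is B.
The chord tones are A, B, D, F#, giving B minor seventh.

B minor seventh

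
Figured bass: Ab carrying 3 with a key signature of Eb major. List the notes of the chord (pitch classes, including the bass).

Ab, C, Eb

The written figures 3 are shorthand for 5/3: the 5 is implied.
A third above Ab in this key is C.
A fifth above Ab in this key is Eb.
Together with the bass Ab, this spells Ab major in root position.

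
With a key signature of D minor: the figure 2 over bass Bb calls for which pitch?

Counting 1 letter step above Bb lands on C; in D minor, that letter is C.

C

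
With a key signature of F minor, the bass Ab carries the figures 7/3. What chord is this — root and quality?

The figures 7/3 indicate a seventh chord in root position.
In root position the bass is the root, so the root is Ab.
The chord tones are Ab, C, Eb, G, giving Ab major seventh.

Ab major seventh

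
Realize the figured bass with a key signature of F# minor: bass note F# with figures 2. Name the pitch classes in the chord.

The written figures 2 are shorthand for 6/4/2: the 6/4 are implied.
A second above F# in this key is G#.
A fourth above F# in this key is B.
A sixth above F# in this key is D.
Together with the bass F#, this spells G# half-diminished seventh in third inversion.

F#, G#, B, D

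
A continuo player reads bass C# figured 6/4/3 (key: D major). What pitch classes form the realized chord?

A third above C# in this key is E.
A fourth above C# in this key is F#.
A sixth above C# in this key is A.
Together with the bass C#, this spells F# minor seventh in second inversion.

C#, E, F#, A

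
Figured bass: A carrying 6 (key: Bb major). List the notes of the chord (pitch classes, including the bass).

A, C, F

The written figures 6 are shorthand for 6/3: the 3 is implied.
A third above A in this key is C.
A sixth above A in this key is F.
Together with the bass A, this spells F major in first inversion.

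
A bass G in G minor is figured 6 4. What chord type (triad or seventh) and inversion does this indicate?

triad, second inversion

Intervals of 6/4 above the bass form a triad; the bass is the fifth, so this is second inversion.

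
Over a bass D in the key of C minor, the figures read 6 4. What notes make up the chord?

D, G, Bb

A fourth above D in this key is G.
A sixth above D in this key is Bb.
Together with the bass D, this spells G minor in second inversion.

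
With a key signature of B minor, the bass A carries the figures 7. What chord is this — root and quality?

A dominant seventh

The figures 7 indicate a seventh chord in root position.
In root position the bass is the root, so the root is A.
The chord tones are A, C#, E, G, giving A dominant seventh.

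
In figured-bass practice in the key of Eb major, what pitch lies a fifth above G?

Counting 4 letter steps above G lands on D; in Eb major, that letter is D.

D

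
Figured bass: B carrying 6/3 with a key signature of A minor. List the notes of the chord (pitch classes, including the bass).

A third above B in this key is D.
A sixth above B in this key is G.
Together with the bass B, this spells G major in first inversion.

B, D, G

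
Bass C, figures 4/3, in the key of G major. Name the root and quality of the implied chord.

F# half-diminished seventh

The figures 4/3 indicate a seventh chord in second inversion.
In second inversion the root lies a fourth above the bass: a fourth above C in G major is F#.
The chord tones are C, E, F#, A, giving F# half-diminished seventh.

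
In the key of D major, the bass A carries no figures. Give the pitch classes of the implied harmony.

An unfigured bass implies 5/3.
A third above A in this key is C#.
A fifth above A in this key is E.
Together with the bass A, this spells A major in root position.

A, C#, E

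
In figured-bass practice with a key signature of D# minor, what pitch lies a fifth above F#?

C#

Counting 4 letter steps above F# lands on C; in D# minor, that letter is C#.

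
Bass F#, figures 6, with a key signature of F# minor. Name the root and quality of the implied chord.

D major

The figures 6 indicate a triad in first inversion.
In first inversion the root lies a sixth above the bass: a sixth above F# in F# minor is D.
The chord tones are F#, A, D, giving D major.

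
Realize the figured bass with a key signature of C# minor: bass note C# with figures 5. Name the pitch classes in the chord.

The written figures 5 are shorthand for 5/3: the 3 is implied.
A third above C# in this key is E.
A fifth above C# in this key is G#.
Together with the bass C#, this spells C# minor in root position.

C#, E, G#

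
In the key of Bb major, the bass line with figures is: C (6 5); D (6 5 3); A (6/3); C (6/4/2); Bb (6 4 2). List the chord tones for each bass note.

C (6/5/3): C, Eb, G, A.
D (6/5/3): D, F, A, Bb.
A (6/3): A, C, F.
C (6/4/2): C, D, F, A.
Bb (6/4/2): Bb, C, Eb, G.

C, Eb, G, A | D, F, A, Bb | A, C, F | C, D, F, A | Bb, C, Eb, G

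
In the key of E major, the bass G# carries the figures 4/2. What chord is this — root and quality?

A major seventh

The figures 4/2 indicate a seventh chord in third inversion.
In third inversion the root lies a second above the bass: a second above G# in E major is A.
The chord tones are G#, A, C#, E, giving A major seventh.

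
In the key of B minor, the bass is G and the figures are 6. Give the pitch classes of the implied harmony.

G, B, E

The written figures 6 are shorthand for 6/3: the 3 is implied.
A third above G in this key is B.
A sixth above G in this key is E.
Together with the bass G, this spells E minor in first inversion.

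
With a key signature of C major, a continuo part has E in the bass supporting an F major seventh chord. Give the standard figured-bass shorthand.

E is the seventh of F major seventh, so the chord is in third inversion.
A seventh chord in third inversion is figured 6/4/2, conventionally abbreviated 4/2.

4/2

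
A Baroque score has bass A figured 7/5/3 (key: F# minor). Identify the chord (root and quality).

The figures 7/5/3 indicate a seventh chord in root position.
In root position the bass is the root, so the root is A.
The chord tones are A, C#, E, G#, giving A major seventh.

A major seventh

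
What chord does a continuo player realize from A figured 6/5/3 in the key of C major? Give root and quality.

The figures 6/5/3 indicate a seventh chord in first inversion.
In first inversion the root lies a sixth above the bass: a sixth above A in C major is F.
The chord tones are A, C, E, F, giving F major seventh.

F major seventh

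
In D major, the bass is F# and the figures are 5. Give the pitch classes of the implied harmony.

The written figures 5 are shorthand for 5/3: the 3 is implied.
A third above F# in this key is A.
A fifth above F# in this key is C#.
Together with the bass F#, this spells F# minor in root position.

F#, A, C#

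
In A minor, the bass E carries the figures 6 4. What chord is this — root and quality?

The figures 6 4 indicate a triad in second inversion.
In second inversion the root lies a fourth above the bass: a fourth above E in A minor is A.
The chord tones are E, A, C, giving A minor.

A minor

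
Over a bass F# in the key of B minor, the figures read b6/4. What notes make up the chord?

A fourth above F# in this key is B.
A sixth above F# in this key is D, lowered to Db by the flat.

F#, B, Db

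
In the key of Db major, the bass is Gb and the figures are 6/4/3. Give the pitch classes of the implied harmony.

Gb, Bb, C, Eb

A third above Gb in this key is Bb.
A fourth above Gb in this key is C.
A sixth above Gb in this key is Eb.
Together with the bass Gb, this spells C half-diminished seventh in second inversion.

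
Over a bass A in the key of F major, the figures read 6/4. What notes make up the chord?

A fourth above A in this key is D.
A sixth above A in this key is F.
Together with the bass A, this spells D minor in second inversion.

A, D, F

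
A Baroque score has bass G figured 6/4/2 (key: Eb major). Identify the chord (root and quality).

The figures 6/4/2 indicate a seventh chord in third inversion.
In third inversion the root lies a second above the bass: a second above G in Eb major is Ab.
The chord tones are G, Ab, C, Eb, giving Ab major seventh.

Ab major seventh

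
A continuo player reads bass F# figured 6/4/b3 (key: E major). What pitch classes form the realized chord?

A third above F# in this key is A, lowered to Ab by the flat.
A fourth above F# in this key is B.
A sixth above F# in this key is D#.

F#, Ab, B, D#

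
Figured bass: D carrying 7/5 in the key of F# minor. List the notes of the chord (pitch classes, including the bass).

D, F#, A, C#

The written figures 7/5 are shorthand for 7/5/3: the 3 is implied.
A third above D in this key is F#.
A fifth above D in this key is A.
A seventh above D in this key is C#.
Together with the bass D, this spells D major seventh in root position.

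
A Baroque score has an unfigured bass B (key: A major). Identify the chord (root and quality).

B minor

An unfigured bass indicates a triad in root position.
In root position the bass is the root, so the root is B.
The chord tones are B, D, F#, giving B minor.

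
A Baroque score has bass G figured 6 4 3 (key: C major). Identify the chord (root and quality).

C major seventh

The figures 6 4 3 indicate a seventh chord in second inversion.
In second inversion the root lies a fourth above the bass: a fourth above G in C major is C.
The chord tones are G, B, C, E, giving C major seventh.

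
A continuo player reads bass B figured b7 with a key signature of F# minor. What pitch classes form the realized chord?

The written figures b7 are shorthand for 7/5/3: the 5/3 are implied.
A third above B in this key is D.
A fifth above B in this key is F#.
A seventh above B in this key is A, lowered to Ab by the flat.

B, D, F#, Ab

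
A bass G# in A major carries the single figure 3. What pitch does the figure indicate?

B

Counting 2 letter steps above G# lands on B; in A major, that letter is B.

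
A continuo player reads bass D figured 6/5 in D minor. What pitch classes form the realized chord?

The written figures 6/5 are shorthand for 6/5/3: the 3 is implied.
A third above D in this key is F.
A fifth above D in this key is A.
A sixth above D in this key is Bb.
Together with the bass D, this spells Bb major seventh in first inversion.

D, F, A, Bb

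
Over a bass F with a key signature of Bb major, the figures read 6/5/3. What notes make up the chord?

A third above F in this key is A.
A fifth above F in this key is C.
A sixth above F in this key is D.
Together with the bass F, this spells D minor seventh in first inversion.

F, A, C, D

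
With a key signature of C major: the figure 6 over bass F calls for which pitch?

Counting 5 letter steps above F lands on D; in C major, that letter is D.

D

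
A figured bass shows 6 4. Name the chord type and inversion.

triad, second inversion

Intervals of 6/4 above the bass form a triad; the bass is the fifth, so this is second inversion.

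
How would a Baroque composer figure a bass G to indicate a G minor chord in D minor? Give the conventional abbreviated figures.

no figures

G is the root of G minor, so the chord is in root position.
A triad in root position is figured 5/3, conventionally abbreviated (no figures — root-position triad).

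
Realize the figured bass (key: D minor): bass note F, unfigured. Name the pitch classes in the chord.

An unfigured bass implies 5/3.
A third above F in this key is A.
A fifth above F in this key is C.
Together with the bass F, this spells F major in root position.

F, A, C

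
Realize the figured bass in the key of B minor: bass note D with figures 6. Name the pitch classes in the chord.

The written figures 6 are shorthand for 6/3: the 3 is implied.
A third above D in this key is F#.
A sixth above D in this key is B.
Together with the bass D, this spells B minor in first inversion.

D, F#, B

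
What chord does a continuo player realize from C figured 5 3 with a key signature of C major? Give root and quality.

The figures 5 3 indicate a triad in root position.
In root position the bass is the root, so the root is C.
The chord tones are C, E, G, giving C major.

C major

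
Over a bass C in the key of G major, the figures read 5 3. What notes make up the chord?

C, E, G

A third above C in this key is E.
A fifth above C in this key is G.
Together with the bass C, this spells C major in root position.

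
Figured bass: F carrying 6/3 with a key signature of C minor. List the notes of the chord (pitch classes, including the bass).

F, Ab, D

A third above F in this key is Ab.
A sixth above F in this key is D.
Together with the bass F, this spells D diminished in first inversion.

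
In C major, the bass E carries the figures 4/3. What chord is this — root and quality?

The figures 4/3 indicate a seventh chord in second inversion.
In second inversion the root lies a fourth above the bass: a fourth above E in C major is A.
The chord tones are E, G, A, C, giving A minor seventh.

A minor seventh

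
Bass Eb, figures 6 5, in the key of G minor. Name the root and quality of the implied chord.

The figures 6 5 indicate a seventh chord in first inversion.
In first inversion the root lies a sixth above the bass: a sixth above Eb in G minor is C.
The chord tones are Eb, G, Bb, C, giving C minor seventh.

C minor seventh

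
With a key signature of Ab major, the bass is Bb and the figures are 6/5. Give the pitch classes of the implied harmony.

The written figures 6/5 are shorthand for 6/5/3: the 3 is implied.
A third above Bb in this key is Db.
A fifth above Bb in this key is F.
A sixth above Bb in this key is G.
Together with the bass Bb, this spells G half-diminished seventh in first inversion.

Bb, Db, F, G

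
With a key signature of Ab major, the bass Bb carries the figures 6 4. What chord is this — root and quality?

The figures 6 4 indicate a triad in second inversion.
In second inversion the root lies a fourth above the bass: a fourth above Bb in Ab major is Eb.
The chord tones are Bb, Eb, G, giving Eb major.

Eb major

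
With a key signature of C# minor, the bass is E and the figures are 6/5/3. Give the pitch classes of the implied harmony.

E, G#, B, C#

A third above E in this key is G#.
A fifth above E in this key is B.
A sixth above E in this key is C#.
Together with the bass E, this spells C# minor seventh in first inversion.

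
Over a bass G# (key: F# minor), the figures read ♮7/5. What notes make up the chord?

G#, B, D, F

The written figures ♮7/5 are shorthand for 7/5/3: the 3 is implied.
A third above G# in this key is B.
A fifth above G# in this key is D.
A seventh above G# in this key is F#, made natural (F) by the ♮ figure.
Together with the bass G#, this spells G# diminished seventh in root position.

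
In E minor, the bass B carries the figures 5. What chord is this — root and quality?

B minor

The figures 5 indicate a triad in root position.
In root position the bass is the root, so the root is B.
The chord tones are B, D, F#, giving B minor.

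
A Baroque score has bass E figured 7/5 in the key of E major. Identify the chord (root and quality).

The figures 7/5 indicate a seventh chord in root position.
In root position the bass is the root, so the root is E.
The chord tones are E, G#, B, D#, giving E major seventh.

E major seventh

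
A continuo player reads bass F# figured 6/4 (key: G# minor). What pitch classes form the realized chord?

F#, B, D#

A fourth above F# in this key is B.
A sixth above F# in this key is D#.
Together with the bass F#, this spells B major in second inversion.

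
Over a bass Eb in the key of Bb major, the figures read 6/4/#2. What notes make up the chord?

Eb, F#, A, C

A second above Eb in this key is F, raised to F# by the sharp.
A fourth above Eb in this key is A.
A sixth above Eb in this key is C.
Together with the bass Eb, this spells F# diminished seventh in third inversion.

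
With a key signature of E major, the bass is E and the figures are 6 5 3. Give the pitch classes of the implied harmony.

E, G#, B, C#

A third above E in this key is G#.
A fifth above E in this key is B.
A sixth above E in this key is C#.
Together with the bass E, this spells C# minor seventh in first inversion.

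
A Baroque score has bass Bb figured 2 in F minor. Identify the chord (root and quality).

C minor seventh

The figures 2 indicate a seventh chord in third inversion.
In third inversion the root lies a second above the bass: a second above Bb in F minor is C.
The chord tones are Bb, C, Eb, G, giving C minor seventh.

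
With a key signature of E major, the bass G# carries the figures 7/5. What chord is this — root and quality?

The figures 7/5 indicate a seventh chord in root position.
In root position the bass is the root, so the root is G#.
The chord tones are G#, B, D#, F#, giving G# minor seventh.

G# minor seventh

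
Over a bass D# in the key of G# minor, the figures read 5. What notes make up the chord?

D#, F#, A#

The written figures 5 are shorthand for 5/3: the 3 is implied.
A third above D# in this key is F#.
A fifth above D# in this key is A#.
Together with the bass D#, this spells D# minor in root position.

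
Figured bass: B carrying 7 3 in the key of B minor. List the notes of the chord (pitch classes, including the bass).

B, D, F#, A

The written figures 7 3 are shorthand for 7/5/3: the 5 is implied.
A third above B in this key is D.
A fifth above B in this key is F#.
A seventh above B in this key is A.
Together with the bass B, this spells B minor seventh in root position.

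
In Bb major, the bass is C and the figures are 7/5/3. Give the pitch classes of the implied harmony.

A third above C in this key is Eb.
A fifth above C in this key is G.
A seventh above C in this key is Bb.
Together with the bass C, this spells C minor seventh in root position.

C, Eb, G, Bb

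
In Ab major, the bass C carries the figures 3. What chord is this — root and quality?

The figures 3 indicate a triad in root position.
In root position the bass is the root, so the root is C.
The chord tones are C, Eb, G, giving C minor.

C minor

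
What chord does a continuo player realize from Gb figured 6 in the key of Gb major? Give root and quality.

Eb minor

The figures 6 indicate a triad in first inversion.
In first inversion the root lies a sixth above the bass: a sixth above Gb in Gb major is Eb.
The chord tones are Gb, Bb, Eb, giving Eb minor.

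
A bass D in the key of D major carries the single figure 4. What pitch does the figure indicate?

G

Counting 3 letter steps above D lands on G; in D major, that letter is G.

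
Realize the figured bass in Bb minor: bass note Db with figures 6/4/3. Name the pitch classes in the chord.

Db, F, Gb, Bb

A third above Db in this key is F.
A fourth above Db in this key is Gb.
A sixth above Db in this key is Bb.
Together with the bass Db, this spells Gb major seventh in second inversion.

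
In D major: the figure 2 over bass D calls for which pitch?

E

Counting 1 letter step above D lands on E; in D major, that letter is E.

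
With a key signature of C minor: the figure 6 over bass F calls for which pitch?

D

Counting 5 letter steps above F lands on D; in C minor, that letter is D.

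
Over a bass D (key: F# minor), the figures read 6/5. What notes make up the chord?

The written figures 6/5 are shorthand for 6/5/3: the 3 is implied.
A third above D in this key is F#.
A fifth above D in this key is A.
A sixth above D in this key is B.
Together with the bass D, this spells B minor seventh in first inversion.

D, F#, A, B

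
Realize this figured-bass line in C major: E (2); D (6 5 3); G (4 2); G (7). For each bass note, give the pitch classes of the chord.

E (6/4/2): E, F, A, C.
D (6/5/3): D, F, A, B.
G (6/4/2): G, A, C, E.
G (7/5/3): G, B, D, F.

E, F, A, C | D, F, A, B | G, A, C, E | G, B, D, F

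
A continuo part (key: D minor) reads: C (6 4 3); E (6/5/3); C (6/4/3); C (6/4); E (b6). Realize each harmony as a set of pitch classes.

C, E, F, A | E, G, Bb, C | C, E, F, A | C, F, A | E, G, Cb

C (6/4/3): C, E, F, A.
E (6/5/3): E, G, Bb, C.
C (6/4/3): C, E, F, A.
C (6/4): C, F, A.
E (b6/3): E, G, Cb.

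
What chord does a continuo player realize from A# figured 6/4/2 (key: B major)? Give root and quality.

B major seventh

The figures 6/4/2 indicate a seventh chord in third inversion.
In third inversion the root lies a second above the bass: a second above A# in B major is B.
The chord tones are A#, B, D#, F#, giving B major seventh.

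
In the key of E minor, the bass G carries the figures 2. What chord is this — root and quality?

The figures 2 indicate a seventh chord in third inversion.
In third inversion the root lies a second above the bass: a second above G in E minor is A.
The chord tones are G, A, C, E, giving A minor seventh.

A minor seventh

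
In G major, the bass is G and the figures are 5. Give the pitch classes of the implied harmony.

G, B, D

The written figures 5 are shorthand for 5/3: the 3 is implied.
A third above G in this key is B.
A fifth above G in this key is D.
Together with the bass G, this spells G major in root position.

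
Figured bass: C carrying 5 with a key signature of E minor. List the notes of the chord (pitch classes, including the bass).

C, E, G

The written figures 5 are shorthand for 5/3: the 3 is implied.
A third above C in this key is E.
A fifth above C in this key is G.
Together with the bass C, this spells C major in root position.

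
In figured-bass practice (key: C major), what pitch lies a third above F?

Counting 2 letter steps above F lands on A; in C major, that letter is A.

A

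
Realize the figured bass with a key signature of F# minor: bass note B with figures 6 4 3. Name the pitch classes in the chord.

A third above B in this key is D.
A fourth above B in this key is E.
A sixth above B in this key is G#.
Together with the bass B, this spells E dominant seventh in second inversion.

B, D, E, G#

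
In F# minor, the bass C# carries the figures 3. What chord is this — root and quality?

C# minor

The figures 3 indicate a triad in root position.
In root position the bass is the root, so the root is C#.
The chord tones are C#, E, G#, giving C# minor.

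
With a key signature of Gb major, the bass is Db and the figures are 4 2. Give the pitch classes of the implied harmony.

The written figures 4 2 are shorthand for 6/4/2: the 6 is implied.
A second above Db in this key is Eb.
A fourth above Db in this key is Gb.
A sixth above Db in this key is Bb.
Together with the bass Db, this spells Eb minor seventh in third inversion.

Db, Eb, Gb, Bb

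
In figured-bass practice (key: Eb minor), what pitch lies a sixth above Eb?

Counting 5 letter steps above Eb lands on C; in Eb minor, that letter is Cb.

Cb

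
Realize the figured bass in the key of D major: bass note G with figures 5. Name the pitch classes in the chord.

The written figures 5 are shorthand for 5/3: the 3 is implied.
A third above G in this key is B.
A fifth above G in this key is D.
Together with the bass G, this spells G major in root position.

G, B, D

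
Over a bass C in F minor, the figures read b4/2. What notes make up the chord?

C, Db, Fb, Ab

The written figures b4/2 are shorthand for 6/4/2: the 6 is implied.
A second above C in this key is Db.
A fourth above C in this key is F, lowered to Fb by the flat.
A sixth above C in this key is Ab.
Together with the bass C, this spells Db minor-major seventh in third inversion.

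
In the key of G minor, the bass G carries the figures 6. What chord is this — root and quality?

Eb major

The figures 6 indicate a triad in first inversion.
In first inversion the root lies a sixth above the bass: a sixth above G in G minor is Eb.
The chord tones are G, Bb, Eb, giving Eb major.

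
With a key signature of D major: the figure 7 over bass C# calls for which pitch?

Counting 6 letter steps above C# lands on B; in D major, that letter is B.

B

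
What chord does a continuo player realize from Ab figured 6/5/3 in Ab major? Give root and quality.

The figures 6/5/3 indicate a seventh chord in first inversion.
In first inversion the root lies a sixth above the bass: a sixth above Ab in Ab major is F.
The chord tones are Ab, C, Eb, F, giving F minor seventh.

F minor seventh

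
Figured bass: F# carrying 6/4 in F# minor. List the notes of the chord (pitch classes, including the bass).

A fourth above F# in this key is B.
A sixth above F# in this key is D.
Together with the bass F#, this spells B minor in second inversion.

F#, B, D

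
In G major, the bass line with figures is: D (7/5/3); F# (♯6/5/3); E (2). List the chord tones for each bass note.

D, F#, A, C | F#, A, C, D# | E, F#, A, C

D (7/5/3): D, F#, A, C.
F# (#6/5/3): F#, A, C, D#.
E (6/4/2): E, F#, A, C.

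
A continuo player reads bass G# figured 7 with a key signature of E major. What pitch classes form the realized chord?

G#, B, D#, F#

The written figures 7 are shorthand for 7/5/3: the 5/3 are implied.
A third above G# in this key is B.
A fifth above G# in this key is D#.
A seventh above G# in this key is F#.
Together with the bass G#, this spells G# minor seventh in root position.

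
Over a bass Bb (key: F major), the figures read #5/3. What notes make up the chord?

Bb, D, F#

A third above Bb in this key is D.
A fifth above Bb in this key is F, raised to F# by the sharp.
Together with the bass Bb, this spells Bb augmented in root position.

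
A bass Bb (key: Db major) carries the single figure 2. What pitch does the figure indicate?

Counting 1 letter step above Bb lands on C; in Db major, that letter is C.

C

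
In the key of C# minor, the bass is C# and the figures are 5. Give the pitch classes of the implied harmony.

C#, E, G#

The written figures 5 are shorthand for 5/3: the 3 is implied.
A third above C# in this key is E.
A fifth above C# in this key is G#.
Together with the bass C#, this spells C# minor in root position.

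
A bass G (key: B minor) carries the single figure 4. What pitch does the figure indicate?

C#

Counting 3 letter steps above G lands on C; in B minor, that letter is C#.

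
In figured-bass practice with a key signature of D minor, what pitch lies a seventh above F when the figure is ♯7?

Counting 6 letter steps above F lands on E; in D minor, that letter is E.
The #7 figure raises it a semitone, giving E#.

E#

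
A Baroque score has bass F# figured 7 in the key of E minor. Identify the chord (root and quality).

The figures 7 indicate a seventh chord in root position.
In root position the bass is the root, so the root is F#.
The chord tones are F#, A, C, E, giving F# half-diminished seventh.

F# half-diminished seventh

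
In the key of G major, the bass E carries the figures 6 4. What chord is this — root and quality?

The figures 6 4 indicate a triad in second inversion.
In second inversion the root lies a fourth above the bass: a fourth above E in G major is A.
The chord tones are E, A, C, giving A minor.

A minor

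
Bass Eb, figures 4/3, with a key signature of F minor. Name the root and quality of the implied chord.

The figures 4/3 indicate a seventh chord in second inversion.
In second inversion the root lies a fourth above the bass: a fourth above Eb in F minor is Ab.
The chord tones are Eb, G, Ab, C, giving Ab major seventh.

Ab major seventh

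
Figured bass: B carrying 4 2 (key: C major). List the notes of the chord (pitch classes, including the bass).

The written figures 4 2 are shorthand for 6/4/2: the 6 is implied.
A second above B in this key is C.
A fourth above B in this key is E.
A sixth above B in this key is G.
Together with the bass B, this spells C major seventh in third inversion.

B, C, E, G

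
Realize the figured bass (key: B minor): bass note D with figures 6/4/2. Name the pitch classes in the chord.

D, E, G, B

A second above D in this key is E.
A fourth above D in this key is G.
A sixth above D in this key is B.
Together with the bass D, this spells E minor seventh in third inversion.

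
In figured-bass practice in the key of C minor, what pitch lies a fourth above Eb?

Ab

Counting 3 letter steps above Eb lands on A; in C minor, that letter is Ab.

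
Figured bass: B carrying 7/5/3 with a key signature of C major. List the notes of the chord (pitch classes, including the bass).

A third above B in this key is D.
A fifth above B in this key is F.
A seventh above B in this key is A.
Together with the bass B, this spells B half-diminished seventh in root position.

B, D, F, A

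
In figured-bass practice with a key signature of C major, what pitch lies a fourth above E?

A

Counting 3 letter steps above E lands on A; in C major, that letter is A.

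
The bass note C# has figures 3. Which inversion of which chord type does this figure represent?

3 is shorthand for 5/3.
Intervals of 5/3 above the bass form a triad; the bass is the root, so this is root position.

triad, root position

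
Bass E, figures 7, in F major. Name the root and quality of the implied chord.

E half-diminished seventh

The figures 7 indicate a seventh chord in root position.
In root position the bass is the root, so the root is E.
The chord tones are E, G, Bb, D, giving E half-diminished seventh.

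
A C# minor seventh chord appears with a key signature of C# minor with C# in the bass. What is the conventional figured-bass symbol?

C# is the root of C# minor seventh, so the chord is in root position.
A seventh chord in root position is figured 7/5/3, conventionally abbreviated 7.

7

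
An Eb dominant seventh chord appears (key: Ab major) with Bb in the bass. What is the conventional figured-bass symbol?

Bb is the fifth of Eb dominant seventh, so the chord is in second inversion.
A seventh chord in second inversion is figured 6/4/3, conventionally abbreviated 4/3.

4/3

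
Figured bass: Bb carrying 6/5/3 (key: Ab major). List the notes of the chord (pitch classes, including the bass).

A third above Bb in this key is Db.
A fifth above Bb in this key is F.
A sixth above Bb in this key is G.
Together with the bass Bb, this spells G half-diminished seventh in first inversion.

Bb, Db, F, G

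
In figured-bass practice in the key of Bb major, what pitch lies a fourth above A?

D

Counting 3 letter steps above A lands on D; in Bb major, that letter is D.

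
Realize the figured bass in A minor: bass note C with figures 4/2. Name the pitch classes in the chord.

The written figures 4/2 are shorthand for 6/4/2: the 6 is implied.
A second above C in this key is D.
A fourth above C in this key is F.
A sixth above C in this key is A.
Together with the bass C, this spells D minor seventh in third inversion.

C, D, F, A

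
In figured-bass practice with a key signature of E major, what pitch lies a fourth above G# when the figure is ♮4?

Counting 3 letter steps above G# lands on C; in E major, that letter is C#.
The ♮4 figure makes it natural, giving C.

C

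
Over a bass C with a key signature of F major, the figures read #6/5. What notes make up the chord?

C, E, G, A#

The written figures #6/5 are shorthand for 6/5/3: the 3 is implied.
A third above C in this key is E.
A fifth above C in this key is G.
A sixth above C in this key is A, raised to A# by the sharp.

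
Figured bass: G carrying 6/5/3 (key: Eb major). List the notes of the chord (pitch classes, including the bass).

A third above G in this key is Bb.
A fifth above G in this key is D.
A sixth above G in this key is Eb.
Together with the bass G, this spells Eb major seventh in first inversion.

G, Bb, D, Eb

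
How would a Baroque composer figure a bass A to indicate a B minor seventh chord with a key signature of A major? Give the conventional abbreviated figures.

A is the seventh of B minor seventh, so the chord is in third inversion.
A seventh chord in third inversion is figured 6/4/2, conventionally abbreviated 4/2.

4/2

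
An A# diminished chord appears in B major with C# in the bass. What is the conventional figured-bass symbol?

6

C# is the third of A# diminished, so the chord is in first inversion.
A triad in first inversion is figured 6/3, conventionally abbreviated 6.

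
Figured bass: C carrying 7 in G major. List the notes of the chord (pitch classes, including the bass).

C, E, G, B

The written figures 7 are shorthand for 7/5/3: the 5/3 are implied.
A third above C in this key is E.
A fifth above C in this key is G.
A seventh above C in this key is B.
Together with the bass C, this spells C major seventh in root position.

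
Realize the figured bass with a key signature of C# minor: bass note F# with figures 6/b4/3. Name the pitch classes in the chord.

A third above F# in this key is A.
A fourth above F# in this key is B, lowered to Bb by the flat.
A sixth above F# in this key is D#.

F#, A, Bb, D#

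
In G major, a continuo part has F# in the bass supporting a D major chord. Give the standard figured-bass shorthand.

6

F# is the third of D major, so the chord is in first inversion.
A triad in first inversion is figured 6/3, conventionally abbreviated 6.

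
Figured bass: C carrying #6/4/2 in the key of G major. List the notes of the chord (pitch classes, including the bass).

A second above C in this key is D.
A fourth above C in this key is F#.
A sixth above C in this key is A, raised to A# by the sharp.
Together with the bass C, this spells D augmented seventh in third inversion.

C, D, F#, A#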